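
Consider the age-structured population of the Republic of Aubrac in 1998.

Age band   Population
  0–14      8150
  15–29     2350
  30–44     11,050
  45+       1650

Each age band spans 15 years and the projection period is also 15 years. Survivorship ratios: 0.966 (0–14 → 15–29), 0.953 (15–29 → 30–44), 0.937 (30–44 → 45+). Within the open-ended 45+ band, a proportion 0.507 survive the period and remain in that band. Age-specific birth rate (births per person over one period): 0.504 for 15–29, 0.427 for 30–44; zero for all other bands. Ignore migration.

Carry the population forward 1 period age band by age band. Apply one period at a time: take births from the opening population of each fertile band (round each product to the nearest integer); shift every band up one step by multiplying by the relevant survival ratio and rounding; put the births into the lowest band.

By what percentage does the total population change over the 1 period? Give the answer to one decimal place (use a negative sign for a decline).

Numbering the groups 1..4 from youngest to oldest:
Period 1:
Births: 2350 * 0.504 = 1184, 11050 * 0.427 = 4718 → 5902
Group 2: 8150 * 0.966 = 7873
Group 3: 2350 * 0.953 = 2240
Group 4: 11050 * 0.937 + 1650 * 0.507 = 10354 + 837 = 11191
End of period: [5902, 7873, 2240, 11191]
Total: 23200 → 27206; change = 4006; percentage change = 17.3%

17.3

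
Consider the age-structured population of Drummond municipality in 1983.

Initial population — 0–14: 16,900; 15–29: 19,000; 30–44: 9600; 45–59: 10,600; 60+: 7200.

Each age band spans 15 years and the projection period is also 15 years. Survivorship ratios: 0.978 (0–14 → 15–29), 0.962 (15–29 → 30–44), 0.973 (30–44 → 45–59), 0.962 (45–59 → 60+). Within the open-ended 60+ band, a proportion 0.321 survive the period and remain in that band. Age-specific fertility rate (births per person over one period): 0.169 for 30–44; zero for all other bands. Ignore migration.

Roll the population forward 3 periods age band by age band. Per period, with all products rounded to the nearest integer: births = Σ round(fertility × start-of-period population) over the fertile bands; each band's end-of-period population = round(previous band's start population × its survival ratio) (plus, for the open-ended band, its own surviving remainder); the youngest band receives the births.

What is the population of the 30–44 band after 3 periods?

Period 1:
Births: 9600 × 0.169 = 1622
15–29: 16900 × 0.978 = 16528
30–44: 19000 × 0.962 = 18278
45–59: 9600 × 0.973 = 9341
60+: 10600 × 0.962 + 7200 × 0.321 = 10197 + 2311 = 12508
Population now: 0–14=1622, 15–29=16528, 30–44=18278, 45–59=9341, 60+=12508
Period 2:
Births: 18278 × 0.169 = 3089
15–29: 1622 × 0.978 = 1586
30–44: 16528 × 0.962 = 15900
45–59: 18278 × 0.973 = 17784
60+: 9341 × 0.962 + 12508 × 0.321 = 8986 + 4015 = 13001
Population now: 0–14=3089, 15–29=1586, 30–44=15900, 45–59=17784, 60+=13001
Period 3:
Births: 15900 × 0.169 = 2687
15–29: 3089 × 0.978 = 3021
30–44: 1586 × 0.962 = 1526
45–59: 15900 × 0.973 = 15471
60+: 17784 × 0.962 + 13001 × 0.321 = 17108 + 4173 = 21281
Population now: 0–14=2687, 15–29=3021, 30–44=1526, 45–59=15471, 60+=21281

1526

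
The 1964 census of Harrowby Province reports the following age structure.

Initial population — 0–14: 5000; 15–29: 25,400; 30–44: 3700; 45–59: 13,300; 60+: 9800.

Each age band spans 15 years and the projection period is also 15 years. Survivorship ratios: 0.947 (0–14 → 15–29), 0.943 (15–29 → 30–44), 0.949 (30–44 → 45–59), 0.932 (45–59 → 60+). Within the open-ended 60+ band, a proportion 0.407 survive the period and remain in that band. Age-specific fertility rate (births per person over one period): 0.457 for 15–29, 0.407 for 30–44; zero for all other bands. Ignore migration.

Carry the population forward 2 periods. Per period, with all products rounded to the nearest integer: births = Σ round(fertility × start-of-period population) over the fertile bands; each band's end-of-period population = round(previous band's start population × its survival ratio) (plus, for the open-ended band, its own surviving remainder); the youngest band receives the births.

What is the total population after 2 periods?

Numbering the groups 1..5 from youngest to oldest:
[period 1]
Births: 25400 * 0.457 = 11608  |  3700 * 0.407 = 1506 ⇒ total 13114
Group 2: 5000 * 0.947 = 4735
Group 3: 25400 * 0.943 = 23952
Group 4: 3700 * 0.949 = 3511
Group 5: 13300 * 0.932 + 9800 * 0.407 = 12396 + 3989 = 16385
Population now: 0–14=13114, 15–29=4735, 30–44=23952, 45–59=3511, 60+=16385
[period 2]
Births: 4735 * 0.457 = 2164  |  23952 * 0.407 = 9748 ⇒ total 11912
Group 2: 13114 * 0.947 = 12419
Group 3: 4735 * 0.943 = 4465
Group 4: 23952 * 0.949 = 22730
Group 5: 3511 * 0.932 + 16385 * 0.407 = 3272 + 6669 = 9941
Population now: 0–14=11912, 15–29=12419, 30–44=4465, 45–59=22730, 60+=9941
Total after period 2: 11912 + 12419 + 4465 + 22730 + 9941 = 61467

61467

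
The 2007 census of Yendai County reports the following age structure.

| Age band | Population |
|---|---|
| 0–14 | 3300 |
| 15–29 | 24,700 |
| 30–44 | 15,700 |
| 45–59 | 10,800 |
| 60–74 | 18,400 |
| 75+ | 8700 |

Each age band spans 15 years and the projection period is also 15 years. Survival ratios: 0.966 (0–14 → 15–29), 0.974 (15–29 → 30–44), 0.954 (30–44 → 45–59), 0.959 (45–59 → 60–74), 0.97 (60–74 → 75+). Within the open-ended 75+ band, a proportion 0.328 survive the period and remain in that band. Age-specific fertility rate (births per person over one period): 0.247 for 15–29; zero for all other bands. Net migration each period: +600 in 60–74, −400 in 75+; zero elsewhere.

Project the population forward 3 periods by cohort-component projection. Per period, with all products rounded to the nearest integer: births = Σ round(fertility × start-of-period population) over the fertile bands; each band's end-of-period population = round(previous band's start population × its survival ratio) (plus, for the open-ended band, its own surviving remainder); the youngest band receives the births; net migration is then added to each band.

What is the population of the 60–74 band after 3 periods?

22610

After projecting period 1:
Births: 24700 × 0.247 = 6101
15–29: 3300 × 0.966 = 3188
30–44: 24700 × 0.974 = 24058
45–59: 15700 × 0.954 = 14978
60–74: 10800 × 0.959 = 10357
75+: 18400 × 0.97 + 8700 × 0.328 = 17848 + 2854 = 20702
Net migration: 60–74 + 600 → 10957; 75+ − 400 → 20302
Population now: 0–14=6101, 15–29=3188, 30–44=24058, 45–59=14978, 60–74=10957, 75+=20302
After projecting period 2:
Births: 3188 × 0.247 = 787
15–29: 6101 × 0.966 = 5894
30–44: 3188 × 0.974 = 3105
45–59: 24058 × 0.954 = 22951
60–74: 14978 × 0.959 = 14364
75+: 10957 × 0.97 + 20302 × 0.328 = 10628 + 6659 = 17287
Net migration: 60–74 + 600 → 14964; 75+ − 400 → 16887
Population now: 0–14=787, 15–29=5894, 30–44=3105, 45–59=22951, 60–74=14964, 75+=16887
After projecting period 3:
Births: 5894 × 0.247 = 1456
15–29: 787 × 0.966 = 760
30–44: 5894 × 0.974 = 5741
45–59: 3105 × 0.954 = 2962
60–74: 22951 × 0.959 = 22010
75+: 14964 × 0.97 + 16887 × 0.328 = 14515 + 5539 = 20054
Net migration: 60–74 + 600 → 22610; 75+ − 400 → 19654
Population now: 0–14=1456, 15–29=760, 30–44=5741, 45–59=2962, 60–74=22610, 75+=19654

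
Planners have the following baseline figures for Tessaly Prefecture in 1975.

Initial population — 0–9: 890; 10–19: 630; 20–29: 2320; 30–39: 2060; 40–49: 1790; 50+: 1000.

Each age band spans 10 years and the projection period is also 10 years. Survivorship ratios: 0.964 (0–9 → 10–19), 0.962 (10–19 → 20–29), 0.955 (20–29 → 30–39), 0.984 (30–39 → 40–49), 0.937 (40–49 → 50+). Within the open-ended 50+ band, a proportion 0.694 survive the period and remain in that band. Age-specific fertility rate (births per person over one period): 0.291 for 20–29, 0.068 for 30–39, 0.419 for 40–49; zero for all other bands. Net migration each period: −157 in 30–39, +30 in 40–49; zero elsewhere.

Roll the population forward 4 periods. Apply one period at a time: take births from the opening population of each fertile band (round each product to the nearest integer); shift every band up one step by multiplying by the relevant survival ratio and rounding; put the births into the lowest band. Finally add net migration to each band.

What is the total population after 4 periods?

8189

[period 1]
Births: 2320 × 0.291 = 675 ; 2060 × 0.068 = 140 ; 1790 × 0.419 = 750 — total 1565
10–19: 890 × 0.964 = 858
20–29: 630 × 0.962 = 606
30–39: 2320 × 0.955 = 2216
40–49: 2060 × 0.984 = 2027
50+: 1790 × 0.937 + 1000 × 0.694 = 1677 + 694 = 2371
Net migration: 30–39 − 157 → 2059; 40–49 + 30 → 2057
Giving 1565 / 858 / 606 / 2059 / 2057 / 2371.
[period 2]
Births: 606 × 0.291 = 176 ; 2059 × 0.068 = 140 ; 2057 × 0.419 = 862 — total 1178
10–19: 1565 × 0.964 = 1509
20–29: 858 × 0.962 = 825
30–39: 606 × 0.955 = 579
40–49: 2059 × 0.984 = 2026
50+: 2057 × 0.937 + 2371 × 0.694 = 1927 + 1645 = 3572
Net migration: 30–39 − 157 → 422; 40–49 + 30 → 2056
Giving 1178 / 1509 / 825 / 422 / 2056 / 3572.
[period 3]
Births: 825 × 0.291 = 240 ; 422 × 0.068 = 29 ; 2056 × 0.419 = 861 — total 1130
10–19: 1178 × 0.964 = 1136
20–29: 1509 × 0.962 = 1452
30–39: 825 × 0.955 = 788
40–49: 422 × 0.984 = 415
50+: 2056 × 0.937 + 3572 × 0.694 = 1926 + 2479 = 4405
Net migration: 30–39 − 157 → 631; 40–49 + 30 → 445
Giving 1130 / 1136 / 1452 / 631 / 445 / 4405.
[period 4]
Births: 1452 × 0.291 = 423 ; 631 × 0.068 = 43 ; 445 × 0.419 = 186 — total 652
10–19: 1130 × 0.964 = 1089
20–29: 1136 × 0.962 = 1093
30–39: 1452 × 0.955 = 1387
40–49: 631 × 0.984 = 621
50+: 445 × 0.937 + 4405 × 0.694 = 417 + 3057 = 3474
Net migration: 30–39 − 157 → 1230; 40–49 + 30 → 651
Giving 652 / 1089 / 1093 / 1230 / 651 / 3474.
Total after period 4: 652 + 1089 + 1093 + 1230 + 651 + 3474 = 8189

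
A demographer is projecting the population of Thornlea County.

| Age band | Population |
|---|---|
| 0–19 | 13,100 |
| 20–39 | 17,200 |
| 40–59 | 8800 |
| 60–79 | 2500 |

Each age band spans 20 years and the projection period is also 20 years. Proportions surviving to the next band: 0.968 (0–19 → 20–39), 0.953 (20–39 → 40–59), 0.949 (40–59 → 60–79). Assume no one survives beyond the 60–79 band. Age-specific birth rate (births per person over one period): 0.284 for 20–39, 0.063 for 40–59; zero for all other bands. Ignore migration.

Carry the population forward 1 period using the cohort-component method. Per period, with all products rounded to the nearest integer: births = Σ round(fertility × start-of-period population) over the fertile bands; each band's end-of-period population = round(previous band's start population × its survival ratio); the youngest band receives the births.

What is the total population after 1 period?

42863

Period 1.
Births: 17200 × 0.284 = 4885 ; 8800 × 0.063 = 554 — total 5439
20–39: 13100 × 0.968 = 12681
40–59: 17200 × 0.953 = 16392
60–79: 8800 × 0.949 = 8351
End of period: [5439, 12681, 16392, 8351]
Total after period 1: 5439 + 12681 + 16392 + 8351 = 42863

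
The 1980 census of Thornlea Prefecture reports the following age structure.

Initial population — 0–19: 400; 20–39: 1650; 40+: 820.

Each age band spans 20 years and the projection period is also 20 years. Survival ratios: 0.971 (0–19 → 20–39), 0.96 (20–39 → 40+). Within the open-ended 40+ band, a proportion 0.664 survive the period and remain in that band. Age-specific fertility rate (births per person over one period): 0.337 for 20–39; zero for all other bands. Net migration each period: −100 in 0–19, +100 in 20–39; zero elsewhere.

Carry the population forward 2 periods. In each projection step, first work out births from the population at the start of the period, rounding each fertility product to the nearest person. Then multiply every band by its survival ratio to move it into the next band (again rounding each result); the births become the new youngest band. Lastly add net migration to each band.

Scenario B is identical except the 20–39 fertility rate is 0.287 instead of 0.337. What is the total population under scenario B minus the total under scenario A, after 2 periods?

After projecting period 1:
Births: 1650 × 0.337 = 556
20–39: 400 × 0.971 = 388
40+: 1650 × 0.96 + 820 × 0.664 = 1584 + 544 = 2128
Net migration: 0–19 − 100 → 456; 20–39 + 100 → 488
→ [456, 488, 2128]
After projecting period 2:
Births: 488 × 0.337 = 164
20–39: 456 × 0.971 = 443
40+: 488 × 0.96 + 2128 × 0.664 = 468 + 1413 = 1881
Net migration: 0–19 − 100 → 64; 20–39 + 100 → 543
→ [64, 543, 1881]
Scenario A total after 2 periods: 2488
Scenario B projection —
After projecting period 1:
Births: 1650 × 0.287 = 474
20–39: 400 × 0.971 = 388
40+: 1650 × 0.96 + 820 × 0.664 = 1584 + 544 = 2128
Net migration: 0–19 − 100 → 374; 20–39 + 100 → 488
→ [374, 488, 2128]
After projecting period 2:
Births: 488 × 0.287 = 140
20–39: 374 × 0.971 = 363
40+: 488 × 0.96 + 2128 × 0.664 = 468 + 1413 = 1881
Net migration: 0–19 − 100 → 40; 20–39 + 100 → 463
→ [40, 463, 1881]
Scenario B total after 2 periods: 2384
Difference B − A = 2384 − 2488 = -104

-104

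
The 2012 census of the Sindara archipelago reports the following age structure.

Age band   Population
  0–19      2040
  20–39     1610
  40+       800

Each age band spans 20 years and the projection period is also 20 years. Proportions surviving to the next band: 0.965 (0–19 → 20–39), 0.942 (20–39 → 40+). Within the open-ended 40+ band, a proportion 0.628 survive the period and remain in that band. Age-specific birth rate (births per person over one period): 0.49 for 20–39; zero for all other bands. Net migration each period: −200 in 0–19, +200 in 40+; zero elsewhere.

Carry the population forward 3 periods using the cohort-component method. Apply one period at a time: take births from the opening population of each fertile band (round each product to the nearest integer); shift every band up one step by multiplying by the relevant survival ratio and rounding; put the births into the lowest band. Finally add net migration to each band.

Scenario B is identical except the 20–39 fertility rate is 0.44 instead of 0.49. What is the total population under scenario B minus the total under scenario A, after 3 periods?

-230

Call the bands 1 to 3, youngest first.
Period 1:
Births: 1610 * 0.49 = 789
Band 2: 2040 * 0.965 = 1969
Band 3: 1610 * 0.942 + 800 * 0.628 = 1517 + 502 = 2019
Net migration: Band 1 − 200 → 589; Band 3 + 200 → 2219
End of period: [589, 1969, 2219]
Period 2:
Births: 1969 * 0.49 = 965
Band 2: 589 * 0.965 = 568
Band 3: 1969 * 0.942 + 2219 * 0.628 = 1855 + 1394 = 3249
Net migration: Band 1 − 200 → 765; Band 3 + 200 → 3449
End of period: [765, 568, 3449]
Period 3:
Births: 568 * 0.49 = 278
Band 2: 765 * 0.965 = 738
Band 3: 568 * 0.942 + 3449 * 0.628 = 535 + 2166 = 2701
Net migration: Band 1 − 200 → 78; Band 3 + 200 → 2901
End of period: [78, 738, 2901]
Scenario A total after 3 periods: 3717
Scenario B projection —
Period 1:
Births: 1610 * 0.44 = 708
Band 2: 2040 * 0.965 = 1969
Band 3: 1610 * 0.942 + 800 * 0.628 = 1517 + 502 = 2019
Net migration: Band 1 − 200 → 508; Band 3 + 200 → 2219
End of period: [508, 1969, 2219]
Period 2:
Births: 1969 * 0.44 = 866
Band 2: 508 * 0.965 = 490
Band 3: 1969 * 0.942 + 2219 * 0.628 = 1855 + 1394 = 3249
Net migration: Band 1 − 200 → 666; Band 3 + 200 → 3449
End of period: [666, 490, 3449]
Period 3:
Births: 490 * 0.44 = 216
Band 2: 666 * 0.965 = 643
Band 3: 490 * 0.942 + 3449 * 0.628 = 462 + 2166 = 2628
Net migration: Band 1 − 200 → 16; Band 3 + 200 → 2828
End of period: [16, 643, 2828]
Scenario B total after 3 periods: 3487
Difference B − A = 3487 − 3717 = -230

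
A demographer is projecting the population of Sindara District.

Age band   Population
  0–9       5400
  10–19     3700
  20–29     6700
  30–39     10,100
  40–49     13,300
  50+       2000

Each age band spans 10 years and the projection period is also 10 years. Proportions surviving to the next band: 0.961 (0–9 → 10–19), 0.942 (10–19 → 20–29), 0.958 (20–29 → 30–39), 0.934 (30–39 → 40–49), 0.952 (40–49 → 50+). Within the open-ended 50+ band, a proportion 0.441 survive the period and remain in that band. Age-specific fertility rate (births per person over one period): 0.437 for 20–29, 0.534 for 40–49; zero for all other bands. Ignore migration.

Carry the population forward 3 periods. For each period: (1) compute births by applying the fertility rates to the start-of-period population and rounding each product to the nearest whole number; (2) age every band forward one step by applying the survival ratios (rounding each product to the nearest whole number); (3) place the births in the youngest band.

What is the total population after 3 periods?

Period 1:
Births: 6700 * 0.437 = 2928  |  13300 * 0.534 = 7102 — total 10030
10–19: 5400 * 0.961 = 5189
20–29: 3700 * 0.942 = 3485
30–39: 6700 * 0.958 = 6419
40–49: 10100 * 0.934 = 9433
50+: 13300 * 0.952 + 2000 * 0.441 = 12662 + 882 = 13544
Population now: 0–9=10030, 10–19=5189, 20–29=3485, 30–39=6419, 40–49=9433, 50+=13544
Period 2:
Births: 3485 * 0.437 = 1523  |  9433 * 0.534 = 5037 — total 6560
10–19: 10030 * 0.961 = 9639
20–29: 5189 * 0.942 = 4888
30–39: 3485 * 0.958 = 3339
40–49: 6419 * 0.934 = 5995
50+: 9433 * 0.952 + 13544 * 0.441 = 8980 + 5973 = 14953
Population now: 0–9=6560, 10–19=9639, 20–29=4888, 30–39=3339, 40–49=5995, 50+=14953
Period 3:
Births: 4888 * 0.437 = 2136  |  5995 * 0.534 = 3201 — total 5337
10–19: 6560 * 0.961 = 6304
20–29: 9639 * 0.942 = 9080
30–39: 4888 * 0.958 = 4683
40–49: 3339 * 0.934 = 3119
50+: 5995 * 0.952 + 14953 * 0.441 = 5707 + 6594 = 12301
Population now: 0–9=5337, 10–19=6304, 20–29=9080, 30–39=4683, 40–49=3119, 50+=12301
Total after period 3: 5337 + 6304 + 9080 + 4683 + 3119 + 12301 = 40824

40824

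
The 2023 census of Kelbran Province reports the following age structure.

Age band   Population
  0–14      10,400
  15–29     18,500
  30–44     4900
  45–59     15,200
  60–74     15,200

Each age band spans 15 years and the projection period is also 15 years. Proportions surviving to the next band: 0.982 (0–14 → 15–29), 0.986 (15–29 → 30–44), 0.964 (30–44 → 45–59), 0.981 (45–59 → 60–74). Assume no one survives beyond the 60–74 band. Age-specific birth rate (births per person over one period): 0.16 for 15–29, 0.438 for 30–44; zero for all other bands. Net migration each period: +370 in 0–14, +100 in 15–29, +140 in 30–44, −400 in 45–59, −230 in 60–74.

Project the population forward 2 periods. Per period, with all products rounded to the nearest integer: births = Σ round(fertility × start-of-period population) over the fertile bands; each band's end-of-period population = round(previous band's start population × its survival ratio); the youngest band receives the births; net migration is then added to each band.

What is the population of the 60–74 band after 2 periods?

4012

Let group 1 be 0–14 through group 5 = 60–74.
Period 1.
Births: 18500 × 0.16 = 2960, 4900 × 0.438 = 2146 → 5106
Group 2: 10400 × 0.982 = 10213
Group 3: 18500 × 0.986 = 18241
Group 4: 4900 × 0.964 = 4724
Group 5: 15200 × 0.981 = 14911
Net migration: Group 1 + 370 → 5476; Group 2 + 100 → 10313; Group 3 + 140 → 18381; Group 4 − 400 → 4324; Group 5 − 230 → 14681
→ [5476, 10313, 18381, 4324, 14681]
Period 2.
Births: 10313 × 0.16 = 1650, 18381 × 0.438 = 8051 → 9701
Group 2: 5476 × 0.982 = 5377
Group 3: 10313 × 0.986 = 10169
Group 4: 18381 × 0.964 = 17719
Group 5: 4324 × 0.981 = 4242
Net migration: Group 1 + 370 → 10071; Group 2 + 100 → 5477; Group 3 + 140 → 10309; Group 4 − 400 → 17319; Group 5 − 230 → 4012
→ [10071, 5477, 10309, 17319, 4012]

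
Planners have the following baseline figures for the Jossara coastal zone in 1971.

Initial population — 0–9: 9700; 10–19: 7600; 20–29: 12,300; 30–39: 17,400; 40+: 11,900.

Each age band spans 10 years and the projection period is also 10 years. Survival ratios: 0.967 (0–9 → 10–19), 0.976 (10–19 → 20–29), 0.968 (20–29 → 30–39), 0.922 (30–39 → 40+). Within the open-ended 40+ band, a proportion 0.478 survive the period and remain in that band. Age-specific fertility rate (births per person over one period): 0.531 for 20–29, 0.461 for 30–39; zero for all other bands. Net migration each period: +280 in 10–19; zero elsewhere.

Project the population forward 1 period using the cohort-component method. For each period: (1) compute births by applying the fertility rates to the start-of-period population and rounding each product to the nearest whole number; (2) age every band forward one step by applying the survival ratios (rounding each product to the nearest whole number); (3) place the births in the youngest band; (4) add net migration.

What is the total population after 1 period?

65267

(Bands numbered youngest = 1 to oldest = 5.)
[period 1]
Births: 12300 × 0.531 = 6531, 17400 × 0.461 = 8021 → 14552
Band 2: 9700 × 0.967 = 9380
Band 3: 7600 × 0.976 = 7418
Band 4: 12300 × 0.968 = 11906
Band 5: 17400 × 0.922 + 11900 × 0.478 = 16043 + 5688 = 21731
Net migration: Band 2 + 280 → 9660
→ [14552, 9660, 7418, 11906, 21731]
Total after period 1: 14552 + 9660 + 7418 + 11906 + 21731 = 65267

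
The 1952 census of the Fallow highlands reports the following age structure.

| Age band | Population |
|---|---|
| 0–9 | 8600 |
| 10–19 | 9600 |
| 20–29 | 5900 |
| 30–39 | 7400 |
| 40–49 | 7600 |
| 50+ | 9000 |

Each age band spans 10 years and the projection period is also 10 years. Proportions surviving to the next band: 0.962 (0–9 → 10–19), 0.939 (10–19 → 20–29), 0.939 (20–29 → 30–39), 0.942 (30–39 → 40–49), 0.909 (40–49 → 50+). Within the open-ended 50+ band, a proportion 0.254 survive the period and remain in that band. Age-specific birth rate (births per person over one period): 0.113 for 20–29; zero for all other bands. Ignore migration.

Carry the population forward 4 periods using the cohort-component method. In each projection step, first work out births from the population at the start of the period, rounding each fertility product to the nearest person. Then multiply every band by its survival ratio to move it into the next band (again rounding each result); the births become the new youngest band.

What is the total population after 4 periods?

18282

[period 1]
Births: 5900 × 0.113 = 667
10–19: 8600 × 0.962 = 8273
20–29: 9600 × 0.939 = 9014
30–39: 5900 × 0.939 = 5540
40–49: 7400 × 0.942 = 6971
50+: 7600 × 0.909 + 9000 × 0.254 = 6908 + 2286 = 9194
End of period: [667, 8273, 9014, 5540, 6971, 9194]
[period 2]
Births: 9014 × 0.113 = 1019
10–19: 667 × 0.962 = 642
20–29: 8273 × 0.939 = 7768
30–39: 9014 × 0.939 = 8464
40–49: 5540 × 0.942 = 5219
50+: 6971 × 0.909 + 9194 × 0.254 = 6337 + 2335 = 8672
End of period: [1019, 642, 7768, 8464, 5219, 8672]
[period 3]
Births: 7768 × 0.113 = 878
10–19: 1019 × 0.962 = 980
20–29: 642 × 0.939 = 603
30–39: 7768 × 0.939 = 7294
40–49: 8464 × 0.942 = 7973
50+: 5219 × 0.909 + 8672 × 0.254 = 4744 + 2203 = 6947
End of period: [878, 980, 603, 7294, 7973, 6947]
[period 4]
Births: 603 × 0.113 = 68
10–19: 878 × 0.962 = 845
20–29: 980 × 0.939 = 920
30–39: 603 × 0.939 = 566
40–49: 7294 × 0.942 = 6871
50+: 7973 × 0.909 + 6947 × 0.254 = 7247 + 1765 = 9012
End of period: [68, 845, 920, 566, 6871, 9012]
Total after period 4: 68 + 845 + 920 + 566 + 6871 + 9012 = 18282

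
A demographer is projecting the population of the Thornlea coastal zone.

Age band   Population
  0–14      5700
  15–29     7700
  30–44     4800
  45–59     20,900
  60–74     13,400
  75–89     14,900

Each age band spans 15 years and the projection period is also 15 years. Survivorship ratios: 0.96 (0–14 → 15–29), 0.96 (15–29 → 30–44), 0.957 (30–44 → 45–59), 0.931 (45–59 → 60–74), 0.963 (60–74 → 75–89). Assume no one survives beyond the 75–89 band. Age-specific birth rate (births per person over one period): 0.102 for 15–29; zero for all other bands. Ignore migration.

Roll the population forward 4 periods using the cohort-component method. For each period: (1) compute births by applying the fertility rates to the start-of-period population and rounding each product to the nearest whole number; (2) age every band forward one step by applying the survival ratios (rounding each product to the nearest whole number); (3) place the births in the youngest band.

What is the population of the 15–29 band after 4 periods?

74

Call the bands 1 to 6, youngest first.
[period 1]
Births: 7700 × 0.102 = 785
Band 2: 5700 × 0.96 = 5472
Band 3: 7700 × 0.96 = 7392
Band 4: 4800 × 0.957 = 4594
Band 5: 20900 × 0.931 = 19458
Band 6: 13400 × 0.963 = 12904
Population now: 0–14=785, 15–29=5472, 30–44=7392, 45–59=4594, 60–74=19458, 75–89=12904
[period 2]
Births: 5472 × 0.102 = 558
Band 2: 785 × 0.96 = 754
Band 3: 5472 × 0.96 = 5253
Band 4: 7392 × 0.957 = 7074
Band 5: 4594 × 0.931 = 4277
Band 6: 19458 × 0.963 = 18738
Population now: 0–14=558, 15–29=754, 30–44=5253, 45–59=7074, 60–74=4277, 75–89=18738
[period 3]
Births: 754 × 0.102 = 77
Band 2: 558 × 0.96 = 536
Band 3: 754 × 0.96 = 724
Band 4: 5253 × 0.957 = 5027
Band 5: 7074 × 0.931 = 6586
Band 6: 4277 × 0.963 = 4119
Population now: 0–14=77, 15–29=536, 30–44=724, 45–59=5027, 60–74=6586, 75–89=4119
[period 4]
Births: 536 × 0.102 = 55
Band 2: 77 × 0.96 = 74
Band 3: 536 × 0.96 = 515
Band 4: 724 × 0.957 = 693
Band 5: 5027 × 0.931 = 4680
Band 6: 6586 × 0.963 = 6342
Population now: 0–14=55, 15–29=74, 30–44=515, 45–59=693, 60–74=4680, 75–89=6342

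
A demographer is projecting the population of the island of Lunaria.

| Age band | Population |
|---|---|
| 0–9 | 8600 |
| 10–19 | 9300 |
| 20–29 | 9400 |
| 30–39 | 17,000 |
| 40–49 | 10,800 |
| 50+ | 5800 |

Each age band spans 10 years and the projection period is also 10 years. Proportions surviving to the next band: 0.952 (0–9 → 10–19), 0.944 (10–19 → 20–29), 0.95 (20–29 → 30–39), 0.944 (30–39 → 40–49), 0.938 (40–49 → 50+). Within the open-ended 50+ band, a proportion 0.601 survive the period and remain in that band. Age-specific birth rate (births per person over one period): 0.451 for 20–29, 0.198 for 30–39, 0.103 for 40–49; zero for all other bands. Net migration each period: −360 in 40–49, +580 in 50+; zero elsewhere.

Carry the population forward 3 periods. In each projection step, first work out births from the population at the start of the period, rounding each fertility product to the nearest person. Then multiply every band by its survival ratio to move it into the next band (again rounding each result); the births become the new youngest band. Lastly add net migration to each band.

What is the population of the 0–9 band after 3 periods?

After projecting period 1:
Births: 9400 × 0.451 = 4239 ; 17000 × 0.198 = 3366 ; 10800 × 0.103 = 1112 ⇒ total 8717
10–19: 8600 × 0.952 = 8187
20–29: 9300 × 0.944 = 8779
30–39: 9400 × 0.95 = 8930
40–49: 17000 × 0.944 = 16048
50+: 10800 × 0.938 + 5800 × 0.601 = 10130 + 3486 = 13616
Net migration: 40–49 − 360 → 15688; 50+ + 580 → 14196
→ [8717, 8187, 8779, 8930, 15688, 14196]
After projecting period 2:
Births: 8779 × 0.451 = 3959 ; 8930 × 0.198 = 1768 ; 15688 × 0.103 = 1616 ⇒ total 7343
10–19: 8717 × 0.952 = 8299
20–29: 8187 × 0.944 = 7729
30–39: 8779 × 0.95 = 8340
40–49: 8930 × 0.944 = 8430
50+: 15688 × 0.938 + 14196 × 0.601 = 14715 + 8532 = 23247
Net migration: 40–49 − 360 → 8070; 50+ + 580 → 23827
→ [7343, 8299, 7729, 8340, 8070, 23827]
After projecting period 3:
Births: 7729 × 0.451 = 3486 ; 8340 × 0.198 = 1651 ; 8070 × 0.103 = 831 ⇒ total 5968
10–19: 7343 × 0.952 = 6991
20–29: 8299 × 0.944 = 7834
30–39: 7729 × 0.95 = 7343
40–49: 8340 × 0.944 = 7873
50+: 8070 × 0.938 + 23827 × 0.601 = 7570 + 14320 = 21890
Net migration: 40–49 − 360 → 7513; 50+ + 580 → 22470
→ [5968, 6991, 7834, 7343, 7513, 22470]

5968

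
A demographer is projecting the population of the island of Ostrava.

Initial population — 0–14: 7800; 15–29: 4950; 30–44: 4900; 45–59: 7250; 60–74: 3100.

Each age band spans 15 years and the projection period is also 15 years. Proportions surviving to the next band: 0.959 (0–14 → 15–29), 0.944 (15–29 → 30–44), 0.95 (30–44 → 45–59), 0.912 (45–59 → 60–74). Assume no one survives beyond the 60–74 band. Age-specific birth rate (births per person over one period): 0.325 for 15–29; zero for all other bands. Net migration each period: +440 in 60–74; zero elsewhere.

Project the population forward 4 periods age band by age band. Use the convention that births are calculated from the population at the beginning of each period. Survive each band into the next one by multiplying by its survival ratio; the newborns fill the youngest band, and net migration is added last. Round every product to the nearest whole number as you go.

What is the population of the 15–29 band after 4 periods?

480

— Period 1 —
Births: 4950 × 0.325 = 1609
15–29: 7800 × 0.959 = 7480
30–44: 4950 × 0.944 = 4673
45–59: 4900 × 0.95 = 4655
60–74: 7250 × 0.912 = 6612
Net migration: 60–74 + 440 → 7052
Giving 1609 / 7480 / 4673 / 4655 / 7052.
— Period 2 —
Births: 7480 × 0.325 = 2431
15–29: 1609 × 0.959 = 1543
30–44: 7480 × 0.944 = 7061
45–59: 4673 × 0.95 = 4439
60–74: 4655 × 0.912 = 4245
Net migration: 60–74 + 440 → 4685
Giving 2431 / 1543 / 7061 / 4439 / 4685.
— Period 3 —
Births: 1543 × 0.325 = 501
15–29: 2431 × 0.959 = 2331
30–44: 1543 × 0.944 = 1457
45–59: 7061 × 0.95 = 6708
60–74: 4439 × 0.912 = 4048
Net migration: 60–74 + 440 → 4488
Giving 501 / 2331 / 1457 / 6708 / 4488.
— Period 4 —
Births: 2331 × 0.325 = 758
15–29: 501 × 0.959 = 480
30–44: 2331 × 0.944 = 2200
45–59: 1457 × 0.95 = 1384
60–74: 6708 × 0.912 = 6118
Net migration: 60–74 + 440 → 6558
Giving 758 / 480 / 2200 / 1384 / 6558.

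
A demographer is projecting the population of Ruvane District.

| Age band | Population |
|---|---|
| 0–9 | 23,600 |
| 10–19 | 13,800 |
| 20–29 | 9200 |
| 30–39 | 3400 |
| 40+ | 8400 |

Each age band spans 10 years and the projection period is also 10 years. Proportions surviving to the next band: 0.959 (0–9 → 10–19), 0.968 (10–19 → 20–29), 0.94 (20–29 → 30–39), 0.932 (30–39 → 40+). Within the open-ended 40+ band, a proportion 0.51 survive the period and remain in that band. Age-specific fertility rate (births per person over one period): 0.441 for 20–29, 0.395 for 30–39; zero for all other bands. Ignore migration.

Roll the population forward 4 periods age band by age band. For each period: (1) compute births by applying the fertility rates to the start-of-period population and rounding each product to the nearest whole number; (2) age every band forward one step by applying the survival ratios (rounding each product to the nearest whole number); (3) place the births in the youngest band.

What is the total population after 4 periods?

— Period 1 —
Births: 9200 × 0.441 = 4057, 3400 × 0.395 = 1343 — total 5400
10–19: 23600 × 0.959 = 22632
20–29: 13800 × 0.968 = 13358
30–39: 9200 × 0.94 = 8648
40+: 3400 × 0.932 + 8400 × 0.51 = 3169 + 4284 = 7453
→ [5400, 22632, 13358, 8648, 7453]
— Period 2 —
Births: 13358 × 0.441 = 5891, 8648 × 0.395 = 3416 — total 9307
10–19: 5400 × 0.959 = 5179
20–29: 22632 × 0.968 = 21908
30–39: 13358 × 0.94 = 12557
40+: 8648 × 0.932 + 7453 × 0.51 = 8060 + 3801 = 11861
→ [9307, 5179, 21908, 12557, 11861]
— Period 3 —
Births: 21908 × 0.441 = 9661, 12557 × 0.395 = 4960 — total 14621
10–19: 9307 × 0.959 = 8925
20–29: 5179 × 0.968 = 5013
30–39: 21908 × 0.94 = 20594
40+: 12557 × 0.932 + 11861 × 0.51 = 11703 + 6049 = 17752
→ [14621, 8925, 5013, 20594, 17752]
— Period 4 —
Births: 5013 × 0.441 = 2211, 20594 × 0.395 = 8135 — total 10346
10–19: 14621 × 0.959 = 14022
20–29: 8925 × 0.968 = 8639
30–39: 5013 × 0.94 = 4712
40+: 20594 × 0.932 + 17752 × 0.51 = 19194 + 9054 = 28248
→ [10346, 14022, 8639, 4712, 28248]
Total after period 4: 10346 + 14022 + 8639 + 4712 + 28248 = 65967

65967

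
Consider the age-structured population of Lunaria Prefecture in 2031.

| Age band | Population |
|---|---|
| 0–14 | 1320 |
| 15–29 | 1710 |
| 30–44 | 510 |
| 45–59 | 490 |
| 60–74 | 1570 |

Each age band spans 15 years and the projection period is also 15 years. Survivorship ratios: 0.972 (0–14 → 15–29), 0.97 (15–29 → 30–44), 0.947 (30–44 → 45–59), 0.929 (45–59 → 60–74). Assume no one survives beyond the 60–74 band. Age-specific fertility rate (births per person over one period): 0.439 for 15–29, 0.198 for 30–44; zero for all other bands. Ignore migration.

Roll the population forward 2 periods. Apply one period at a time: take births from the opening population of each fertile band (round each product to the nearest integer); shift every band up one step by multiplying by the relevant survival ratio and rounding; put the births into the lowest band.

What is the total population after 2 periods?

[period 1]
Births: 1710 × 0.439 = 751  |  510 × 0.198 = 101 → 852
15–29: 1320 × 0.972 = 1283
30–44: 1710 × 0.97 = 1659
45–59: 510 × 0.947 = 483
60–74: 490 × 0.929 = 455
Giving 852 / 1283 / 1659 / 483 / 455.
[period 2]
Births: 1283 × 0.439 = 563  |  1659 × 0.198 = 328 → 891
15–29: 852 × 0.972 = 828
30–44: 1283 × 0.97 = 1245
45–59: 1659 × 0.947 = 1571
60–74: 483 × 0.929 = 449
Giving 891 / 828 / 1245 / 1571 / 449.
Total after period 2: 891 + 828 + 1245 + 1571 + 449 = 4984

4984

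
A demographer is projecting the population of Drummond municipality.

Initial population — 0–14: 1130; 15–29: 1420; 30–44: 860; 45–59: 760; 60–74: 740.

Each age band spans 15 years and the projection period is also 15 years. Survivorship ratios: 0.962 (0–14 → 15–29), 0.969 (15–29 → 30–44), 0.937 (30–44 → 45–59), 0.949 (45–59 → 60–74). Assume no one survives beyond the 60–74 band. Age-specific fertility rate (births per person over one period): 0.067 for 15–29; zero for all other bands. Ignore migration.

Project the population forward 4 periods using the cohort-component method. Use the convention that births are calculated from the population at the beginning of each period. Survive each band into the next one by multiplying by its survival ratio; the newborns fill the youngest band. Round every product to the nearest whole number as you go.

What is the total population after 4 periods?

1098

Call the bands 1 to 5, youngest first.
[period 1]
Births: 1420 × 0.067 = 95
Band 2: 1130 × 0.962 = 1087
Band 3: 1420 × 0.969 = 1376
Band 4: 860 × 0.937 = 806
Band 5: 760 × 0.949 = 721
Population now: 0–14=95, 15–29=1087, 30–44=1376, 45–59=806, 60–74=721
[period 2]
Births: 1087 × 0.067 = 73
Band 2: 95 × 0.962 = 91
Band 3: 1087 × 0.969 = 1053
Band 4: 1376 × 0.937 = 1289
Band 5: 806 × 0.949 = 765
Population now: 0–14=73, 15–29=91, 30–44=1053, 45–59=1289, 60–74=765
[period 3]
Births: 91 × 0.067 = 6
Band 2: 73 × 0.962 = 70
Band 3: 91 × 0.969 = 88
Band 4: 1053 × 0.937 = 987
Band 5: 1289 × 0.949 = 1223
Population now: 0–14=6, 15–29=70, 30–44=88, 45–59=987, 60–74=1223
[period 4]
Births: 70 × 0.067 = 5
Band 2: 6 × 0.962 = 6
Band 3: 70 × 0.969 = 68
Band 4: 88 × 0.937 = 82
Band 5: 987 × 0.949 = 937
Population now: 0–14=5, 15–29=6, 30–44=68, 45–59=82, 60–74=937
Total after period 4: 5 + 6 + 68 + 82 + 937 = 1098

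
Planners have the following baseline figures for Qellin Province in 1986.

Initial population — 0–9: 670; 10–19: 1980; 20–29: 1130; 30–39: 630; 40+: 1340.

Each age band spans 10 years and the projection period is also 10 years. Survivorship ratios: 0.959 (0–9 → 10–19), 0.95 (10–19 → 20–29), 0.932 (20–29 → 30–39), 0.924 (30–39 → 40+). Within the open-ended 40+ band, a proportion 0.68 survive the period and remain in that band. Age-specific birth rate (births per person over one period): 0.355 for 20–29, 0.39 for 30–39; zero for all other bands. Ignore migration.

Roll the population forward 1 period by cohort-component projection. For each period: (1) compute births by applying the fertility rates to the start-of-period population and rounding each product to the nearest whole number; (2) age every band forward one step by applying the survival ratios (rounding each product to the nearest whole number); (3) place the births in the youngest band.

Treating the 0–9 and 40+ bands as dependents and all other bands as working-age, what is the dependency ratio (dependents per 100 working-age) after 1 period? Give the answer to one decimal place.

59.8

[period 1]
Births: 1130 × 0.355 = 401 ; 630 × 0.39 = 246 — total 647
10–19: 670 × 0.959 = 643
20–29: 1980 × 0.95 = 1881
30–39: 1130 × 0.932 = 1053
40+: 630 × 0.924 + 1340 × 0.68 = 582 + 911 = 1493
Population now: 0–9=647, 10–19=643, 20–29=1881, 30–39=1053, 40+=1493
Dependents (band 0–9 + band 40+) = 647 + 1493 = 2140; working-age = 3577; ratio = 2140/3577 × 100 = 59.8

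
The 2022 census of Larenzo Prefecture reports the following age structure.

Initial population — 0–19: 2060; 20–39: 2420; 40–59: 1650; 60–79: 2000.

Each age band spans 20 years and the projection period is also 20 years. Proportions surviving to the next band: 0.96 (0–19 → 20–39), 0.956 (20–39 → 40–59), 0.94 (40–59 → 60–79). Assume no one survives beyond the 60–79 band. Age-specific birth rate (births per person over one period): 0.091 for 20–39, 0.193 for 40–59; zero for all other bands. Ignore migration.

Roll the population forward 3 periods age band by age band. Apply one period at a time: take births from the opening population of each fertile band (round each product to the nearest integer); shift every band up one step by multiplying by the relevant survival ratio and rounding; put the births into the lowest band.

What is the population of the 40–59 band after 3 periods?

Let band 1 be 0–19 through band 4 = 60–79.
[period 1]
Births: 2420 × 0.091 = 220  |  1650 × 0.193 = 318 → total 538
Band 2: 2060 × 0.96 = 1978
Band 3: 2420 × 0.956 = 2314
Band 4: 1650 × 0.94 = 1551
Population now: 0–19=538, 20–39=1978, 40–59=2314, 60–79=1551
[period 2]
Births: 1978 × 0.091 = 180  |  2314 × 0.193 = 447 → total 627
Band 2: 538 × 0.96 = 516
Band 3: 1978 × 0.956 = 1891
Band 4: 2314 × 0.94 = 2175
Population now: 0–19=627, 20–39=516, 40–59=1891, 60–79=2175
[period 3]
Births: 516 × 0.091 = 47  |  1891 × 0.193 = 365 → total 412
Band 2: 627 × 0.96 = 602
Band 3: 516 × 0.956 = 493
Band 4: 1891 × 0.94 = 1778
Population now: 0–19=412, 20–39=602, 40–59=493, 60–79=1778

493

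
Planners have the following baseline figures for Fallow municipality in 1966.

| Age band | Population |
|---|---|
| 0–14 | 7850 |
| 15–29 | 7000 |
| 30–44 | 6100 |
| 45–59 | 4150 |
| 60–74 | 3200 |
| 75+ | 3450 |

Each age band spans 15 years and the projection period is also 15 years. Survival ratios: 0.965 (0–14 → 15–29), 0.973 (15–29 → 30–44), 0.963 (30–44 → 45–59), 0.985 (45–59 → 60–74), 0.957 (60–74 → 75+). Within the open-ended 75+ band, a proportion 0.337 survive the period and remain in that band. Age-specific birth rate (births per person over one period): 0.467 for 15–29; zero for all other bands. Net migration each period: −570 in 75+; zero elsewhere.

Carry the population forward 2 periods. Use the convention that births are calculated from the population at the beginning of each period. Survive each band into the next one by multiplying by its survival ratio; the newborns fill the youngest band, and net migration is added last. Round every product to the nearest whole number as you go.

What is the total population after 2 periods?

Period 1:
Births: 7000 × 0.467 = 3269
15–29: 7850 × 0.965 = 7575
30–44: 7000 × 0.973 = 6811
45–59: 6100 × 0.963 = 5874
60–74: 4150 × 0.985 = 4088
75+: 3200 × 0.957 + 3450 × 0.337 = 3062 + 1163 = 4225
Net migration: 75+ − 570 → 3655
Population now: 0–14=3269, 15–29=7575, 30–44=6811, 45–59=5874, 60–74=4088, 75+=3655
Period 2:
Births: 7575 × 0.467 = 3538
15–29: 3269 × 0.965 = 3155
30–44: 7575 × 0.973 = 7370
45–59: 6811 × 0.963 = 6559
60–74: 5874 × 0.985 = 5786
75+: 4088 × 0.957 + 3655 × 0.337 = 3912 + 1232 = 5144
Net migration: 75+ − 570 → 4574
Population now: 0–14=3538, 15–29=3155, 30–44=7370, 45–59=6559, 60–74=5786, 75+=4574
Total after period 2: 3538 + 3155 + 7370 + 6559 + 5786 + 4574 = 30982

30982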